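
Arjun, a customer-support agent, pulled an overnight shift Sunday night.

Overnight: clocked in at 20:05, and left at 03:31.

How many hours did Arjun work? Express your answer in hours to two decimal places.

7.43 hours

Overnight: 20:05 → midnight = 3 h 55 min; midnight → 03:31 = 3 h 31 min; span 7 h 26 min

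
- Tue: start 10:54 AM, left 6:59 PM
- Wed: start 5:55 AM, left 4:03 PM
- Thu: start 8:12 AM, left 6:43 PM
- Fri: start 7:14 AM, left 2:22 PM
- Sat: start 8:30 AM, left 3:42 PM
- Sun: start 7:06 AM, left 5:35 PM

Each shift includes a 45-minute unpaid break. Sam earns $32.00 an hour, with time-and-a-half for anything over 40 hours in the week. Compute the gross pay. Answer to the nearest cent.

$1714.40

Tue: 10:54 AM–6:59 PM = 8 h 5 min; less 45 min break → 7 h 20 min
Wed: 5:55 AM–4:03 PM = 10 h 8 min; less 45 min break → 9 h 23 min
Thu: 8:12 AM–6:43 PM = 10 h 31 min; less 45 min break → 9 h 46 min
Fri: 7:14 AM–2:22 PM = 7 h 8 min; less 45 min break → 6 h 23 min
Sat: 8:30 AM–3:42 PM = 7 h 12 min; less 45 min break → 6 h 27 min
Sun: 7:06 AM–5:35 PM = 10 h 29 min; less 45 min break → 9 h 44 min
Total worked: 49 h 3 min = 2943 min.
Regular 40 h 0 min = 2400 min at $32.00/h; overtime 9 h 3 min = 543 min at $48.00/h.
Pay = (2400 × $32.00 + 543 × $48.00) ÷ 60 = $1714.40.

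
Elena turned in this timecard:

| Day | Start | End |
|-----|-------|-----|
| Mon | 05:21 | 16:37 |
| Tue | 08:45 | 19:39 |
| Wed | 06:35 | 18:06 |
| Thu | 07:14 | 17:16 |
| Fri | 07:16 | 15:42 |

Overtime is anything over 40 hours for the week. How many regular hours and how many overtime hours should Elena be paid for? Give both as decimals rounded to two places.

Regular 40.00 hours, overtime 12.15 hours

Mon: 05:21–16:37 = 11 h 16 min
Tue: 08:45–19:39 = 10 h 54 min
Wed: 06:35–18:06 = 11 h 31 min
Thu: 07:14–17:16 = 10 h 2 min
Fri: 07:16–15:42 = 8 h 26 min
Total worked: 52 h 9 min = 52.15 h.
Threshold 40 h → overtime 12 h 9 min, regular 40 h 0 min.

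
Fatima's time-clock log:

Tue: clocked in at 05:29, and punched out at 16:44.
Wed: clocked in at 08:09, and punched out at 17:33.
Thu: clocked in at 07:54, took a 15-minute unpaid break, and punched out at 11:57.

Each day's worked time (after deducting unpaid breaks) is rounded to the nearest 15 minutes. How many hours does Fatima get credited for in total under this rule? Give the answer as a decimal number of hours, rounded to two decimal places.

Tue: 05:29–16:44 = 11 h 15 min → rounds to 11 h 15 min
Wed: 08:09–17:33 = 9 h 24 min → rounds to 9 h 30 min
Thu: 07:54–11:57 = 4 h 3 min − 15 min = 3 h 48 min → rounds to 3 h 45 min
Total credited: 24 h 30 min.

24.50 hours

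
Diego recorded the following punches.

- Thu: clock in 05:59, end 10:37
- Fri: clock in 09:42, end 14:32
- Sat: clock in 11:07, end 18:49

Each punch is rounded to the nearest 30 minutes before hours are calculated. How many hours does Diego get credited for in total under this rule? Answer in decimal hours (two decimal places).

17.50 hours

Thu: in 05:59→06:00, out 10:37→10:30; 4 h 30 min
Fri: in 09:42→09:30, out 14:32→14:30; 5 h 0 min
Sat: in 11:07→11:00, out 18:49→19:00; 8 h 0 min
Total credited: 17 h 30 min.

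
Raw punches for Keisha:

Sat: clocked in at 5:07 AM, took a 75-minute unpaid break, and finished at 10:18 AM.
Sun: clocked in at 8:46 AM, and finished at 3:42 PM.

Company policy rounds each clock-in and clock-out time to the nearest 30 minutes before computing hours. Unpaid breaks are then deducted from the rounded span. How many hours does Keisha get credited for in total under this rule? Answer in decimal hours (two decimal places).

10.75 hours

Sat: in 5:07 AM→5:00 AM, out 10:18 AM→10:30 AM; 5 h 30 min − 75 min = 4 h 15 min
Sun: in 8:46 AM→9:00 AM, out 3:42 PM→3:30 PM; 6 h 30 min
Total credited: 10 h 45 min.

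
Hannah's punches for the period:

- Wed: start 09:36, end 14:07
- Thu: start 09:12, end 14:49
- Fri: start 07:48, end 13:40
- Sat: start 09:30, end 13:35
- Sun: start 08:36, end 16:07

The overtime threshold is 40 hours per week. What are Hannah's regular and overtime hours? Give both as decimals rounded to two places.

Wed: 09:36–14:07 = 4 h 31 min
Thu: 09:12–14:49 = 5 h 37 min
Fri: 07:48–13:40 = 5 h 52 min
Sat: 09:30–13:35 = 4 h 5 min
Sun: 08:36–16:07 = 7 h 31 min
Total worked: 27 h 36 min = 27.60 h.
Threshold 40 h → overtime 0 h 0 min, regular 27 h 36 min.

Regular 27.60 hours, overtime 0.00 hours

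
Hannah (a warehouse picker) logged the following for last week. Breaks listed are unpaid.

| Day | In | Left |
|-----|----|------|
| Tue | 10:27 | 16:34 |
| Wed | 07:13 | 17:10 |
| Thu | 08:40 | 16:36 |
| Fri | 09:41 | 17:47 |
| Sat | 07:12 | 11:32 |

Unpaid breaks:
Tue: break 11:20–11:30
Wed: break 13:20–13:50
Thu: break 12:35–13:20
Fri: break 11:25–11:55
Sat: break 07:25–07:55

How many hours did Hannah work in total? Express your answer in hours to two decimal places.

Tue: 10:27–16:34 = 6 h 7 min; less 10 min break → 5 h 57 min
Wed: 07:13–17:10 = 9 h 57 min; less 30 min break → 9 h 27 min
Thu: 08:40–16:36 = 7 h 56 min; less 45 min break → 7 h 11 min
Fri: 09:41–17:47 = 8 h 6 min; less 30 min break → 7 h 36 min
Sat: 07:12–11:32 = 4 h 20 min; less 30 min break → 3 h 50 min
Total: 5 h 57 min + 9 h 27 min + 7 h 11 min + 7 h 36 min + 3 h 50 min = 34 h 1 min.

34.02 hours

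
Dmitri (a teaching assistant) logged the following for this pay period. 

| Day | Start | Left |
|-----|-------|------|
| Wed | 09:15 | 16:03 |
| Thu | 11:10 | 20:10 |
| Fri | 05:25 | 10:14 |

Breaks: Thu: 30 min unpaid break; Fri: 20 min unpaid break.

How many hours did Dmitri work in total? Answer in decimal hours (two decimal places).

Wed: 09:15–16:03 = 6 h 48 min
Thu: 11:10–20:10 = 9 h 0 min; less 30 min break → 8 h 30 min
Fri: 05:25–10:14 = 4 h 49 min; less 20 min break → 4 h 29 min
Total: 6 h 48 min + 8 h 30 min + 4 h 29 min = 19 h 47 min.

19.78 hours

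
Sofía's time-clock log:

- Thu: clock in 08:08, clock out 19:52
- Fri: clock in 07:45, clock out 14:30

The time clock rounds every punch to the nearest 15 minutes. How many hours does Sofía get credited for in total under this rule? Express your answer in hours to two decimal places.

Thu: in 08:08→08:15, out 19:52→19:45; 11 h 30 min
Fri: in 07:45→07:45, out 14:30→14:30; 6 h 45 min
Total credited: 18 h 15 min.

18.25 hours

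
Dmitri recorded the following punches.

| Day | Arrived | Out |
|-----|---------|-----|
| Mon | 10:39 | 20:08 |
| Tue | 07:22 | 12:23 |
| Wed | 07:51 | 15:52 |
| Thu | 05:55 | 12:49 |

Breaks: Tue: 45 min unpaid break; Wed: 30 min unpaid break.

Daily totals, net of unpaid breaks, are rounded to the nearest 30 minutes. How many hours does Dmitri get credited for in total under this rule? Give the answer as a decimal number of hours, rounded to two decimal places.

28.50 hours

Mon: 10:39–20:08 = 9 h 29 min → rounds to 9 h 30 min
Tue: 07:22–12:23 = 5 h 1 min − 45 min = 4 h 16 min → rounds to 4 h 30 min
Wed: 07:51–15:52 = 8 h 1 min − 30 min = 7 h 31 min → rounds to 7 h 30 min
Thu: 05:55–12:49 = 6 h 54 min → rounds to 7 h 0 min
Total credited: 28 h 30 min.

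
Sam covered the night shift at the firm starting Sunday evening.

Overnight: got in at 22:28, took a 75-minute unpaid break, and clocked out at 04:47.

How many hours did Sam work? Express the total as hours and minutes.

Overnight: 22:28 → midnight = 1 h 32 min; midnight → 04:47 = 4 h 47 min; span 6 h 19 min; less 75 min break → 5 h 4 min

5 h 4 min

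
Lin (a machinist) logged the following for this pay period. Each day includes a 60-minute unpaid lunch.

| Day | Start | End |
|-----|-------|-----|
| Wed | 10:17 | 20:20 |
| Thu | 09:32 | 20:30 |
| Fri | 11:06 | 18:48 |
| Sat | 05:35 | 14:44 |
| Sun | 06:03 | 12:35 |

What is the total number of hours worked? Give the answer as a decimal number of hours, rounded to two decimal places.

39.40 hours

Wed: 10:17–20:20 = 10 h 3 min; less 60 min break → 9 h 3 min
Thu: 09:32–20:30 = 10 h 58 min; less 60 min break → 9 h 58 min
Fri: 11:06–18:48 = 7 h 42 min; less 60 min break → 6 h 42 min
Sat: 05:35–14:44 = 9 h 9 min; less 60 min break → 8 h 9 min
Sun: 06:03–12:35 = 6 h 32 min; less 60 min break → 5 h 32 min
Total: 9 h 3 min + 9 h 58 min + 6 h 42 min + 8 h 9 min + 5 h 32 min = 39 h 24 min.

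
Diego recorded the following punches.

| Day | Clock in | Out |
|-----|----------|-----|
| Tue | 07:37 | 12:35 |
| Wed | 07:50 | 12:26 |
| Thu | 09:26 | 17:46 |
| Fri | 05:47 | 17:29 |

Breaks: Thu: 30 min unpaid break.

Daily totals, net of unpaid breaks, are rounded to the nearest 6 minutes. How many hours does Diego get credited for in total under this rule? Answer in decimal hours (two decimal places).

29.10 hours

Tue: 07:37–12:35 = 4 h 58 min → rounds to 5 h 0 min
Wed: 07:50–12:26 = 4 h 36 min → rounds to 4 h 36 min
Thu: 09:26–17:46 = 8 h 20 min − 30 min = 7 h 50 min → rounds to 7 h 48 min
Fri: 05:47–17:29 = 11 h 42 min → rounds to 11 h 42 min
Total credited: 29 h 6 min.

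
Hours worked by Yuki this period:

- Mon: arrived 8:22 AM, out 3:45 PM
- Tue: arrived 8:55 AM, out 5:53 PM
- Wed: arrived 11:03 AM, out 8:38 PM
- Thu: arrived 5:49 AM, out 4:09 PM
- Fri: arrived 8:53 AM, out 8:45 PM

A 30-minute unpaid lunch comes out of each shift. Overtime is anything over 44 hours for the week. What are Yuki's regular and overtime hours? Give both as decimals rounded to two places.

Mon: 8:22 AM–3:45 PM = 7 h 23 min; less 30 min break → 6 h 53 min
Tue: 8:55 AM–5:53 PM = 8 h 58 min; less 30 min break → 8 h 28 min
Wed: 11:03 AM–8:38 PM = 9 h 35 min; less 30 min break → 9 h 5 min
Thu: 5:49 AM–4:09 PM = 10 h 20 min; less 30 min break → 9 h 50 min
Fri: 8:53 AM–8:45 PM = 11 h 52 min; less 30 min break → 11 h 22 min
Total worked: 45 h 38 min = 45.63 h.
Threshold 44 h → overtime 1 h 38 min, regular 44 h 0 min.

Regular 44.00 hours, overtime 1.63 hours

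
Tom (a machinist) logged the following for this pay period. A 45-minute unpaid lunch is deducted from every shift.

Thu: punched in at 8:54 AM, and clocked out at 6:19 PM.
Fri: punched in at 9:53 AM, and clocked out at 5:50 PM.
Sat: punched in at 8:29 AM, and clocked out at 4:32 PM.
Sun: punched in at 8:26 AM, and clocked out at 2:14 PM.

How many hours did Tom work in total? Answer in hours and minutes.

Thu: 8:54 AM–6:19 PM = 9 h 25 min; less 45 min break → 8 h 40 min
Fri: 9:53 AM–5:50 PM = 7 h 57 min; less 45 min break → 7 h 12 min
Sat: 8:29 AM–4:32 PM = 8 h 3 min; less 45 min break → 7 h 18 min
Sun: 8:26 AM–2:14 PM = 5 h 48 min; less 45 min break → 5 h 3 min
Total: 8 h 40 min + 7 h 12 min + 7 h 18 min + 5 h 3 min = 28 h 13 min.

28 h 13 min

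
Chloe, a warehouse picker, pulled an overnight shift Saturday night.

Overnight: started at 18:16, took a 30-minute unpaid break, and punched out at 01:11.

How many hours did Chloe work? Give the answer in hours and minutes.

Overnight: 18:16 → midnight = 5 h 44 min; midnight → 01:11 = 1 h 11 min; span 6 h 55 min; less 30 min break → 6 h 25 min

6 h 25 min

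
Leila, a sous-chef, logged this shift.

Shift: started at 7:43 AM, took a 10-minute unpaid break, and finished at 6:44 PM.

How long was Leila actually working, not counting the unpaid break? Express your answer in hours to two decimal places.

10.85 hours

Shift: 7:43 AM–6:44 PM = 11 h 1 min; less 10 min break → 10 h 51 min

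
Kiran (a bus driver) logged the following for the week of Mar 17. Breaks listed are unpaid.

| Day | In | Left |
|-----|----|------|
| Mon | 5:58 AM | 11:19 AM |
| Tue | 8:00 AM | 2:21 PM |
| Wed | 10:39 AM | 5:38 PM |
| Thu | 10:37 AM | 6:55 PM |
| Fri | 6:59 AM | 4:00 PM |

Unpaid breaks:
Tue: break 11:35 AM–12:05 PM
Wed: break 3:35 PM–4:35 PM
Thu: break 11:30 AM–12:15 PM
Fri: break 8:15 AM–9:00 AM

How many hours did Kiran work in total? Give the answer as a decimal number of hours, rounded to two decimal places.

Mon: 5:58 AM–11:19 AM = 5 h 21 min
Tue: 8:00 AM–2:21 PM = 6 h 21 min; less 30 min break → 5 h 51 min
Wed: 10:39 AM–5:38 PM = 6 h 59 min; less 60 min break → 5 h 59 min
Thu: 10:37 AM–6:55 PM = 8 h 18 min; less 45 min break → 7 h 33 min
Fri: 6:59 AM–4:00 PM = 9 h 1 min; less 45 min break → 8 h 16 min
Total: 5 h 21 min + 5 h 51 min + 5 h 59 min + 7 h 33 min + 8 h 16 min = 33 h 0 min.

33.00 hours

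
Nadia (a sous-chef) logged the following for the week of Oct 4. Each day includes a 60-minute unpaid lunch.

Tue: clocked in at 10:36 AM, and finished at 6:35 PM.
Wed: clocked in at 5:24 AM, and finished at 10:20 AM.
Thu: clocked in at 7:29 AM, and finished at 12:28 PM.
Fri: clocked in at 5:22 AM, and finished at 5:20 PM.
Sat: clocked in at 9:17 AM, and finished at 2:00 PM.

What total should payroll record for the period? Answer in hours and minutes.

Tue: 10:36 AM–6:35 PM = 7 h 59 min; less 60 min break → 6 h 59 min
Wed: 5:24 AM–10:20 AM = 4 h 56 min; less 60 min break → 3 h 56 min
Thu: 7:29 AM–12:28 PM = 4 h 59 min; less 60 min break → 3 h 59 min
Fri: 5:22 AM–5:20 PM = 11 h 58 min; less 60 min break → 10 h 58 min
Sat: 9:17 AM–2:00 PM = 4 h 43 min; less 60 min break → 3 h 43 min
Total: 6 h 59 min + 3 h 56 min + 3 h 59 min + 10 h 58 min + 3 h 43 min = 29 h 35 min.

29 h 35 min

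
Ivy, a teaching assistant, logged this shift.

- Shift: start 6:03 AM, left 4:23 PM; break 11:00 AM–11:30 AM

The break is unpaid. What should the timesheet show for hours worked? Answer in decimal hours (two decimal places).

Shift: 6:03 AM–4:23 PM = 10 h 20 min; less 30 min break → 9 h 50 min

9.83 hours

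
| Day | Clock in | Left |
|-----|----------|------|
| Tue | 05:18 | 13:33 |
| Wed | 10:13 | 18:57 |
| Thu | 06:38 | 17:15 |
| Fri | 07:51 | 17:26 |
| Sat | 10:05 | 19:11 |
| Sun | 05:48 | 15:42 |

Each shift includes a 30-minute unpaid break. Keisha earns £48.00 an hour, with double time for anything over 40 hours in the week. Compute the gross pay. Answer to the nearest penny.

Tue: 05:18–13:33 = 8 h 15 min; less 30 min break → 7 h 45 min
Wed: 10:13–18:57 = 8 h 44 min; less 30 min break → 8 h 14 min
Thu: 06:38–17:15 = 10 h 37 min; less 30 min break → 10 h 7 min
Fri: 07:51–17:26 = 9 h 35 min; less 30 min break → 9 h 5 min
Sat: 10:05–19:11 = 9 h 6 min; less 30 min break → 8 h 36 min
Sun: 05:48–15:42 = 9 h 54 min; less 30 min break → 9 h 24 min
Total worked: 53 h 11 min = 3191 min.
Regular 40 h 0 min = 2400 min at £48.00/h; overtime 13 h 11 min = 791 min at £96.00/h.
Pay = (2400 × £48.00 + 791 × £96.00) ÷ 60 = £3185.60.

£3185.60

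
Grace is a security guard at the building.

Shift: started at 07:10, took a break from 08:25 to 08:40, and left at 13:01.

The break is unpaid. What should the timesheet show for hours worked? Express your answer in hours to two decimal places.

Shift: 07:10–13:01 = 5 h 51 min; less 15 min break → 5 h 36 min

5.60 hours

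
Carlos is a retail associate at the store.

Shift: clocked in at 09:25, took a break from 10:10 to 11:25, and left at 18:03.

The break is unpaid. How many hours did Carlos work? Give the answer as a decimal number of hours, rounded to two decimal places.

Shift: 09:25–18:03 = 8 h 38 min; less 75 min break → 7 h 23 min

7.38 hours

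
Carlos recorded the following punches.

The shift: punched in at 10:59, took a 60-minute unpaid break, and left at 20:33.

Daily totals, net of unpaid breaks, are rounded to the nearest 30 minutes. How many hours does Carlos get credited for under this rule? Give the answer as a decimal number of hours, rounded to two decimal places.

8.50 hours

The shift: 10:59–20:33 = 9 h 34 min − 60 min = 8 h 34 min → rounds to 8 h 30 min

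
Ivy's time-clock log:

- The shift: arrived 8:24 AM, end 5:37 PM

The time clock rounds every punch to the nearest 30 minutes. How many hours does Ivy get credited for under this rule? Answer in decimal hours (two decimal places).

9.00 hours

The shift: in 8:24 AM→8:30 AM, out 5:37 PM→5:30 PM; 9 h 0 min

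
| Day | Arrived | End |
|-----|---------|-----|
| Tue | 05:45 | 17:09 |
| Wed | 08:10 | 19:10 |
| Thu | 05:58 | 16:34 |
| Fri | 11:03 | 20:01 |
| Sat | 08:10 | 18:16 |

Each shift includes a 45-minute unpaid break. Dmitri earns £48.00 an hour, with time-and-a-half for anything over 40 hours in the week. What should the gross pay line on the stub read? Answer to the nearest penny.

Tue: 05:45–17:09 = 11 h 24 min; less 45 min break → 10 h 39 min
Wed: 08:10–19:10 = 11 h 0 min; less 45 min break → 10 h 15 min
Thu: 05:58–16:34 = 10 h 36 min; less 45 min break → 9 h 51 min
Fri: 11:03–20:01 = 8 h 58 min; less 45 min break → 8 h 13 min
Sat: 08:10–18:16 = 10 h 6 min; less 45 min break → 9 h 21 min
Total worked: 48 h 19 min = 2899 min.
Regular 40 h 0 min = 2400 min at £48.00/h; overtime 8 h 19 min = 499 min at £72.00/h.
Pay = (2400 × £48.00 + 499 × £72.00) ÷ 60 = £2518.80.

£2518.80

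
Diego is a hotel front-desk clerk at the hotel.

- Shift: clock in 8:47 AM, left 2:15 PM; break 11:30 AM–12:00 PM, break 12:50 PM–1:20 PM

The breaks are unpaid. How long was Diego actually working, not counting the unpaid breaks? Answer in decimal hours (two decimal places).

Shift: 8:47 AM–2:15 PM = 5 h 28 min; less 60 min break → 4 h 28 min

4.47 hours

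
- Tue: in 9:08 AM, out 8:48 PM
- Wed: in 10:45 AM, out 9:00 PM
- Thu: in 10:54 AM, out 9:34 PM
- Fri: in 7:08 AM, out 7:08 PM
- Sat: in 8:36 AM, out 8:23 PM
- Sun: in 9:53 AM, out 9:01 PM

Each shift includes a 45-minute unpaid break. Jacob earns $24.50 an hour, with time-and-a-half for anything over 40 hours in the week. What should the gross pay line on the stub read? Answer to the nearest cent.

Tue: 9:08 AM–8:48 PM = 11 h 40 min; less 45 min break → 10 h 55 min
Wed: 10:45 AM–9:00 PM = 10 h 15 min; less 45 min break → 9 h 30 min
Thu: 10:54 AM–9:34 PM = 10 h 40 min; less 45 min break → 9 h 55 min
Fri: 7:08 AM–7:08 PM = 12 h 0 min; less 45 min break → 11 h 15 min
Sat: 8:36 AM–8:23 PM = 11 h 47 min; less 45 min break → 11 h 2 min
Sun: 9:53 AM–9:01 PM = 11 h 8 min; less 45 min break → 10 h 23 min
Total worked: 63 h 0 min = 3780 min.
Regular 40 h 0 min = 2400 min at $24.50/h; overtime 23 h 0 min = 1380 min at $36.75/h.
Pay = (2400 × $24.50 + 1380 × $36.75) ÷ 60 = $1825.25.

$1825.25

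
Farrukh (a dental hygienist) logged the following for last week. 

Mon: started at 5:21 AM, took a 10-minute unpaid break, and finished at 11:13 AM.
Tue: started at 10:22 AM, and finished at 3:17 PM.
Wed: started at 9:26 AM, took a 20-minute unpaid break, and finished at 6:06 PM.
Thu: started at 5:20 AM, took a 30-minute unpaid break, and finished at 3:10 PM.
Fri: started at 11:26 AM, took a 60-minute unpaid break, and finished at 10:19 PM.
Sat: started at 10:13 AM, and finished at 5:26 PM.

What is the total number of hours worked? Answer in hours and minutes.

Mon: 5:21 AM–11:13 AM = 5 h 52 min; less 10 min break → 5 h 42 min
Tue: 10:22 AM–3:17 PM = 4 h 55 min
Wed: 9:26 AM–6:06 PM = 8 h 40 min; less 20 min break → 8 h 20 min
Thu: 5:20 AM–3:10 PM = 9 h 50 min; less 30 min break → 9 h 20 min
Fri: 11:26 AM–10:19 PM = 10 h 53 min; less 60 min break → 9 h 53 min
Sat: 10:13 AM–5:26 PM = 7 h 13 min
Total: 5 h 42 min + 4 h 55 min + 8 h 20 min + 9 h 20 min + 9 h 53 min + 7 h 13 min = 45 h 23 min.

45 h 23 min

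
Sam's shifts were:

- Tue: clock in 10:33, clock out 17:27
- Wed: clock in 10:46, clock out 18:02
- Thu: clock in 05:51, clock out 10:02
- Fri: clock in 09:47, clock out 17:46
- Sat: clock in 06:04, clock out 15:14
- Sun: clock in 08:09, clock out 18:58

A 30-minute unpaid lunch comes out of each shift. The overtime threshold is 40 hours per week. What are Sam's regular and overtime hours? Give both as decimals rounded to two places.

Regular 40.00 hours, overtime 3.32 hours

Tue: 10:33–17:27 = 6 h 54 min; less 30 min break → 6 h 24 min
Wed: 10:46–18:02 = 7 h 16 min; less 30 min break → 6 h 46 min
Thu: 05:51–10:02 = 4 h 11 min; less 30 min break → 3 h 41 min
Fri: 09:47–17:46 = 7 h 59 min; less 30 min break → 7 h 29 min
Sat: 06:04–15:14 = 9 h 10 min; less 30 min break → 8 h 40 min
Sun: 08:09–18:58 = 10 h 49 min; less 30 min break → 10 h 19 min
Total worked: 43 h 19 min = 43.32 h.
Threshold 40 h → overtime 3 h 19 min, regular 40 h 0 min.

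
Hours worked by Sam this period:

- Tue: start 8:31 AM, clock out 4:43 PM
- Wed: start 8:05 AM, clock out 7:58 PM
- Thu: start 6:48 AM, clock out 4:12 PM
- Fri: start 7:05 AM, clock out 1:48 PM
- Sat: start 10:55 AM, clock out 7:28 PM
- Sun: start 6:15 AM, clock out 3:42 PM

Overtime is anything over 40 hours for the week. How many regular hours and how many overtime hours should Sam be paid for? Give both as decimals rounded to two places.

Regular 40.00 hours, overtime 14.20 hours

Tue: 8:31 AM–4:43 PM = 8 h 12 min
Wed: 8:05 AM–7:58 PM = 11 h 53 min
Thu: 6:48 AM–4:12 PM = 9 h 24 min
Fri: 7:05 AM–1:48 PM = 6 h 43 min
Sat: 10:55 AM–7:28 PM = 8 h 33 min
Sun: 6:15 AM–3:42 PM = 9 h 27 min
Total worked: 54 h 12 min = 54.20 h.
Threshold 40 h → overtime 14 h 12 min, regular 40 h 0 min.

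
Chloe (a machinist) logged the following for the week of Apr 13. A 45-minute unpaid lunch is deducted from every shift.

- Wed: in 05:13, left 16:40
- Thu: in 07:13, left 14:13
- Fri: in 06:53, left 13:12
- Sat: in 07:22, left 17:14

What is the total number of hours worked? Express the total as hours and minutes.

31 h 38 min

Wed: 05:13–16:40 = 11 h 27 min; less 45 min break → 10 h 42 min
Thu: 07:13–14:13 = 7 h 0 min; less 45 min break → 6 h 15 min
Fri: 06:53–13:12 = 6 h 19 min; less 45 min break → 5 h 34 min
Sat: 07:22–17:14 = 9 h 52 min; less 45 min break → 9 h 7 min
Total: 10 h 42 min + 6 h 15 min + 5 h 34 min + 9 h 7 min = 31 h 38 min.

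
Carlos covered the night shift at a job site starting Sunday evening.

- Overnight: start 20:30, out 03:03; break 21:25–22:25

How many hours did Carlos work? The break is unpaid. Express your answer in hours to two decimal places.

Overnight: 20:30 → midnight = 3 h 30 min; midnight → 03:03 = 3 h 3 min; span 6 h 33 min; less 60 min break → 5 h 33 min

5.55 hours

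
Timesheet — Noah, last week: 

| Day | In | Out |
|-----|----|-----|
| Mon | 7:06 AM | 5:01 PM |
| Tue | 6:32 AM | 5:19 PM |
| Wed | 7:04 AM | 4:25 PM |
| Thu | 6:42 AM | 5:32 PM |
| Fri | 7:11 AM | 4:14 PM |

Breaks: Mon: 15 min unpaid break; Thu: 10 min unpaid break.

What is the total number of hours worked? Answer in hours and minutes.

Mon: 7:06 AM–5:01 PM = 9 h 55 min; less 15 min break → 9 h 40 min
Tue: 6:32 AM–5:19 PM = 10 h 47 min
Wed: 7:04 AM–4:25 PM = 9 h 21 min
Thu: 6:42 AM–5:32 PM = 10 h 50 min; less 10 min break → 10 h 40 min
Fri: 7:11 AM–4:14 PM = 9 h 3 min
Total: 9 h 40 min + 10 h 47 min + 9 h 21 min + 10 h 40 min + 9 h 3 min = 49 h 31 min.

49 h 31 min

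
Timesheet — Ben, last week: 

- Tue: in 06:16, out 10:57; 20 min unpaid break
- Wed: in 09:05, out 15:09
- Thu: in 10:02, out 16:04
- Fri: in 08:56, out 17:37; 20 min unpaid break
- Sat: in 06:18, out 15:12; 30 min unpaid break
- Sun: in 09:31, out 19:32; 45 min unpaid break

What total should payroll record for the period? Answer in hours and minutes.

42 h 28 min

Tue: 06:16–10:57 = 4 h 41 min; less 20 min break → 4 h 21 min
Wed: 09:05–15:09 = 6 h 4 min
Thu: 10:02–16:04 = 6 h 2 min
Fri: 08:56–17:37 = 8 h 41 min; less 20 min break → 8 h 21 min
Sat: 06:18–15:12 = 8 h 54 min; less 30 min break → 8 h 24 min
Sun: 09:31–19:32 = 10 h 1 min; less 45 min break → 9 h 16 min
Total: 4 h 21 min + 6 h 4 min + 6 h 2 min + 8 h 21 min + 8 h 24 min + 9 h 16 min = 42 h 28 min.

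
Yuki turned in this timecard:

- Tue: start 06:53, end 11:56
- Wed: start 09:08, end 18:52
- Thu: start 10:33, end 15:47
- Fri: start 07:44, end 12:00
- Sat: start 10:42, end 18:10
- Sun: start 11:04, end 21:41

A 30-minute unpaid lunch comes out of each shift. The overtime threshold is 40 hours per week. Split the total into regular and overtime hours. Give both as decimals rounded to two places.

Tue: 06:53–11:56 = 5 h 3 min; less 30 min break → 4 h 33 min
Wed: 09:08–18:52 = 9 h 44 min; less 30 min break → 9 h 14 min
Thu: 10:33–15:47 = 5 h 14 min; less 30 min break → 4 h 44 min
Fri: 07:44–12:00 = 4 h 16 min; less 30 min break → 3 h 46 min
Sat: 10:42–18:10 = 7 h 28 min; less 30 min break → 6 h 58 min
Sun: 11:04–21:41 = 10 h 37 min; less 30 min break → 10 h 7 min
Total worked: 39 h 22 min = 39.37 h.
Threshold 40 h → overtime 0 h 0 min, regular 39 h 22 min.

Regular 39.37 hours, overtime 0.00 hours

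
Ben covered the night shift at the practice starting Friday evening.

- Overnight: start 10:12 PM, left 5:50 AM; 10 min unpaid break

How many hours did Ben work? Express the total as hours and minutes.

7 h 28 min

Overnight: 10:12 PM → midnight = 1 h 48 min; midnight → 5:50 AM = 5 h 50 min; span 7 h 38 min; less 10 min break → 7 h 28 min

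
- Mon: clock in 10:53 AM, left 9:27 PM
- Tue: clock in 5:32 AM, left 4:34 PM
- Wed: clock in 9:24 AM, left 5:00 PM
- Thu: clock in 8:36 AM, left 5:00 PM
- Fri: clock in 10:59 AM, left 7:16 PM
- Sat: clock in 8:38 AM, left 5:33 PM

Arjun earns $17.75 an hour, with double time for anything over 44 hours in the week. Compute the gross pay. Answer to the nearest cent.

$1164.40

Mon: 10:53 AM–9:27 PM = 10 h 34 min
Tue: 5:32 AM–4:34 PM = 11 h 2 min
Wed: 9:24 AM–5:00 PM = 7 h 36 min
Thu: 8:36 AM–5:00 PM = 8 h 24 min
Fri: 10:59 AM–7:16 PM = 8 h 17 min
Sat: 8:38 AM–5:33 PM = 8 h 55 min
Total worked: 54 h 48 min = 3288 min.
Regular 44 h 0 min = 2640 min at $17.75/h; overtime 10 h 48 min = 648 min at $35.50/h.
Pay = (2640 × $17.75 + 648 × $35.50) ÷ 60 = $1164.40.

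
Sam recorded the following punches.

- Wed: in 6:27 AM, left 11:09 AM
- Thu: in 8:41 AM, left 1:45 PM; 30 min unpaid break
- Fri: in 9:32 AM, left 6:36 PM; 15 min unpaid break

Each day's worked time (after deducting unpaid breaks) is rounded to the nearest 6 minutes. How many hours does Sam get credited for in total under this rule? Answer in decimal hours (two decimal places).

Wed: 6:27 AM–11:09 AM = 4 h 42 min → rounds to 4 h 42 min
Thu: 8:41 AM–1:45 PM = 5 h 4 min − 30 min = 4 h 34 min → rounds to 4 h 36 min
Fri: 9:32 AM–6:36 PM = 9 h 4 min − 15 min = 8 h 49 min → rounds to 8 h 48 min
Total credited: 18 h 6 min.

18.10 hours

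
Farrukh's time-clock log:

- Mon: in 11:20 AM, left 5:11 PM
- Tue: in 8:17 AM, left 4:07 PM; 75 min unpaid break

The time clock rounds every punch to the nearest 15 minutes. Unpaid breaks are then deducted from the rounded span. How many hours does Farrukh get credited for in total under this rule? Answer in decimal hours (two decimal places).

Mon: in 11:20 AM→11:15 AM, out 5:11 PM→5:15 PM; 6 h 0 min
Tue: in 8:17 AM→8:15 AM, out 4:07 PM→4:00 PM; 7 h 45 min − 75 min = 6 h 30 min
Total credited: 12 h 30 min.

12.50 hours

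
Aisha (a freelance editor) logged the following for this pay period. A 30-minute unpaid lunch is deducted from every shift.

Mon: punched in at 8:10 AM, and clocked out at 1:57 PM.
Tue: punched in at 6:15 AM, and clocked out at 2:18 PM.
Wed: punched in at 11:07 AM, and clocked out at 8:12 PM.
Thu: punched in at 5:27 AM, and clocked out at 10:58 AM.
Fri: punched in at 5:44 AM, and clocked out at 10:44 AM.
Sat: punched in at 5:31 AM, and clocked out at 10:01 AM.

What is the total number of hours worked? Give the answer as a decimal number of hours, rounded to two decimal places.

34.93 hours

Mon: 8:10 AM–1:57 PM = 5 h 47 min; less 30 min break → 5 h 17 min
Tue: 6:15 AM–2:18 PM = 8 h 3 min; less 30 min break → 7 h 33 min
Wed: 11:07 AM–8:12 PM = 9 h 5 min; less 30 min break → 8 h 35 min
Thu: 5:27 AM–10:58 AM = 5 h 31 min; less 30 min break → 5 h 1 min
Fri: 5:44 AM–10:44 AM = 5 h 0 min; less 30 min break → 4 h 30 min
Sat: 5:31 AM–10:01 AM = 4 h 30 min; less 30 min break → 4 h 0 min
Total: 5 h 17 min + 7 h 33 min + 8 h 35 min + 5 h 1 min + 4 h 30 min + 4 h 0 min = 34 h 56 min.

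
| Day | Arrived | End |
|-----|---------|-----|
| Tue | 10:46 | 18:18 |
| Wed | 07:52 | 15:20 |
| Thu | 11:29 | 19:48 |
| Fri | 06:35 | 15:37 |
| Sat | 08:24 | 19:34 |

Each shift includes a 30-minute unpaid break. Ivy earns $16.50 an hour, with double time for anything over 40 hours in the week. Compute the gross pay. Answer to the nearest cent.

Tue: 10:46–18:18 = 7 h 32 min; less 30 min break → 7 h 2 min
Wed: 07:52–15:20 = 7 h 28 min; less 30 min break → 6 h 58 min
Thu: 11:29–19:48 = 8 h 19 min; less 30 min break → 7 h 49 min
Fri: 06:35–15:37 = 9 h 2 min; less 30 min break → 8 h 32 min
Sat: 08:24–19:34 = 11 h 10 min; less 30 min break → 10 h 40 min
Total worked: 41 h 1 min = 2461 min.
Regular 40 h 0 min = 2400 min at $16.50/h; overtime 1 h 1 min = 61 min at $33.00/h.
Pay = (2400 × $16.50 + 61 × $33.00) ÷ 60 = $693.55.

$693.55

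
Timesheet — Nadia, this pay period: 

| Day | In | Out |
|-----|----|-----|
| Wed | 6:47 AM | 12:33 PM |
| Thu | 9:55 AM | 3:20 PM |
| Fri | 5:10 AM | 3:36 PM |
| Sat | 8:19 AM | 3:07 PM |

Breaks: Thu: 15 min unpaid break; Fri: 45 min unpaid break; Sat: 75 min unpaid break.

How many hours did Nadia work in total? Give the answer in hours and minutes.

26 h 10 min

Wed: 6:47 AM–12:33 PM = 5 h 46 min
Thu: 9:55 AM–3:20 PM = 5 h 25 min; less 15 min break → 5 h 10 min
Fri: 5:10 AM–3:36 PM = 10 h 26 min; less 45 min break → 9 h 41 min
Sat: 8:19 AM–3:07 PM = 6 h 48 min; less 75 min break → 5 h 33 min
Total: 5 h 46 min + 5 h 10 min + 9 h 41 min + 5 h 33 min = 26 h 10 min.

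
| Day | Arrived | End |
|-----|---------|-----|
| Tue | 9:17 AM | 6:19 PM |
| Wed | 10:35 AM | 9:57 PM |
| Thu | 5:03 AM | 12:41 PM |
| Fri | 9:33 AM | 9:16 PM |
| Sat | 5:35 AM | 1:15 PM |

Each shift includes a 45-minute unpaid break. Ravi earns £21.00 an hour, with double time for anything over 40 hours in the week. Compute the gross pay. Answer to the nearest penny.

£994.00

Tue: 9:17 AM–6:19 PM = 9 h 2 min; less 45 min break → 8 h 17 min
Wed: 10:35 AM–9:57 PM = 11 h 22 min; less 45 min break → 10 h 37 min
Thu: 5:03 AM–12:41 PM = 7 h 38 min; less 45 min break → 6 h 53 min
Fri: 9:33 AM–9:16 PM = 11 h 43 min; less 45 min break → 10 h 58 min
Sat: 5:35 AM–1:15 PM = 7 h 40 min; less 45 min break → 6 h 55 min
Total worked: 43 h 40 min = 2620 min.
Regular 40 h 0 min = 2400 min at £21.00/h; overtime 3 h 40 min = 220 min at £42.00/h.
Pay = (2400 × £21.00 + 220 × £42.00) ÷ 60 = £994.00.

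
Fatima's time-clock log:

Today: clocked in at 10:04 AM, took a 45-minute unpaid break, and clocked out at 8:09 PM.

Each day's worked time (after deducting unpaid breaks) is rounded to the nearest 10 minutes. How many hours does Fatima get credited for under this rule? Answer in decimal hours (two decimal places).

9.33 hours

Today: 10:04 AM–8:09 PM = 10 h 5 min − 45 min = 9 h 20 min → rounds to 9 h 20 min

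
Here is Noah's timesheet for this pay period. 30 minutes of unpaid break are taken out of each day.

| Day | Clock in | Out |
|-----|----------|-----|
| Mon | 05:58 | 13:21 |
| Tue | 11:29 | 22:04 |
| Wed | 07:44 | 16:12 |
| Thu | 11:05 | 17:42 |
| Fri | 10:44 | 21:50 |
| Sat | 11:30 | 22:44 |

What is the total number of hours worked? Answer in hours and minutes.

52 h 23 min

Mon: 05:58–13:21 = 7 h 23 min; less 30 min break → 6 h 53 min
Tue: 11:29–22:04 = 10 h 35 min; less 30 min break → 10 h 5 min
Wed: 07:44–16:12 = 8 h 28 min; less 30 min break → 7 h 58 min
Thu: 11:05–17:42 = 6 h 37 min; less 30 min break → 6 h 7 min
Fri: 10:44–21:50 = 11 h 6 min; less 30 min break → 10 h 36 min
Sat: 11:30–22:44 = 11 h 14 min; less 30 min break → 10 h 44 min
Total: 6 h 53 min + 10 h 5 min + 7 h 58 min + 6 h 7 min + 10 h 36 min + 10 h 44 min = 52 h 23 min.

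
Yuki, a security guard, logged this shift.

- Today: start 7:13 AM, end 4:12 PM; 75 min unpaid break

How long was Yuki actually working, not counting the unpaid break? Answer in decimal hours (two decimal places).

7.73 hours

Today: 7:13 AM–4:12 PM = 8 h 59 min; less 75 min break → 7 h 44 min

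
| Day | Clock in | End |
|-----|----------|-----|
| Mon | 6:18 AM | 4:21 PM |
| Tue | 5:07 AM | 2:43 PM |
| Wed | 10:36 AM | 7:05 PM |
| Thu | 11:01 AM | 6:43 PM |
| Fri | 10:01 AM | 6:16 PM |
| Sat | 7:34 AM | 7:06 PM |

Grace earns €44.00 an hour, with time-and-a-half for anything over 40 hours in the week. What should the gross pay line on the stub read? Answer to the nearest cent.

Mon: 6:18 AM–4:21 PM = 10 h 3 min
Tue: 5:07 AM–2:43 PM = 9 h 36 min
Wed: 10:36 AM–7:05 PM = 8 h 29 min
Thu: 11:01 AM–6:43 PM = 7 h 42 min
Fri: 10:01 AM–6:16 PM = 8 h 15 min
Sat: 7:34 AM–7:06 PM = 11 h 32 min
Total worked: 55 h 37 min = 3337 min.
Regular 40 h 0 min = 2400 min at €44.00/h; overtime 15 h 37 min = 937 min at €66.00/h.
Pay = (2400 × €44.00 + 937 × €66.00) ÷ 60 = €2790.70.

€2790.70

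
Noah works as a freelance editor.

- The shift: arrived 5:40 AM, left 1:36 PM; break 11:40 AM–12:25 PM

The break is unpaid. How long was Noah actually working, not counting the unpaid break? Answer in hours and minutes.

7 h 11 min

The shift: 5:40 AM–1:36 PM = 7 h 56 min; less 45 min break → 7 h 11 min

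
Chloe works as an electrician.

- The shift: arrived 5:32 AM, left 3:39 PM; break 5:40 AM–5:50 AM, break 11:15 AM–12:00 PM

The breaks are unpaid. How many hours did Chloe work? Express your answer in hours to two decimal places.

The shift: 5:32 AM–3:39 PM = 10 h 7 min; less 55 min break → 9 h 12 min

9.20 hours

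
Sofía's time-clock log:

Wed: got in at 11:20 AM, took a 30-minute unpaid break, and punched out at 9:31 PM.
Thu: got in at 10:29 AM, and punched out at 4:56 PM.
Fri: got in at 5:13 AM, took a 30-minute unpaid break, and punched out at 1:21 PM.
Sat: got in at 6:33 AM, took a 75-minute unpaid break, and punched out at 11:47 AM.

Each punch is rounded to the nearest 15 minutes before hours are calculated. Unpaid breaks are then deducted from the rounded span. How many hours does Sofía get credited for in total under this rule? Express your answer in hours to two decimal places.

27.75 hours

Wed: in 11:20 AM→11:15 AM, out 9:31 PM→9:30 PM; 10 h 15 min − 30 min = 9 h 45 min
Thu: in 10:29 AM→10:30 AM, out 4:56 PM→5:00 PM; 6 h 30 min
Fri: in 5:13 AM→5:15 AM, out 1:21 PM→1:15 PM; 8 h 0 min − 30 min = 7 h 30 min
Sat: in 6:33 AM→6:30 AM, out 11:47 AM→11:45 AM; 5 h 15 min − 75 min = 4 h 0 min
Total credited: 27 h 45 min.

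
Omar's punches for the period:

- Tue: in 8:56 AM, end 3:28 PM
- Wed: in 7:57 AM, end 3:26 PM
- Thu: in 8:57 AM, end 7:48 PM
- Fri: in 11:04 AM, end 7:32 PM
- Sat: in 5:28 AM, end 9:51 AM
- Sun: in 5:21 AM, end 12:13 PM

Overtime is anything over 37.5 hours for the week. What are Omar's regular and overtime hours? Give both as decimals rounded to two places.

Tue: 8:56 AM–3:28 PM = 6 h 32 min
Wed: 7:57 AM–3:26 PM = 7 h 29 min
Thu: 8:57 AM–7:48 PM = 10 h 51 min
Fri: 11:04 AM–7:32 PM = 8 h 28 min
Sat: 5:28 AM–9:51 AM = 4 h 23 min
Sun: 5:21 AM–12:13 PM = 6 h 52 min
Total worked: 44 h 35 min = 44.58 h.
Threshold 37.5 h → overtime 7 h 5 min, regular 37 h 30 min.

Regular 37.50 hours, overtime 7.08 hours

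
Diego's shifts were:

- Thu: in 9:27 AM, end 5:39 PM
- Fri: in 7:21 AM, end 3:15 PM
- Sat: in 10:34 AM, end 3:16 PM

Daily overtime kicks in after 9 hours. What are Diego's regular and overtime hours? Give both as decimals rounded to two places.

Regular 20.80 hours, overtime 0.00 hours

Thu: 9:27 AM–5:39 PM = 8 h 12 min
Fri: 7:21 AM–3:15 PM = 7 h 54 min
Sat: 10:34 AM–3:16 PM = 4 h 42 min
Thu reg 8 h 12 min / OT 0 h 0 min; Fri reg 7 h 54 min / OT 0 h 0 min; Sat reg 4 h 42 min / OT 0 h 0 min.
Totals: regular 20 h 48 min, overtime 0 h 0 min.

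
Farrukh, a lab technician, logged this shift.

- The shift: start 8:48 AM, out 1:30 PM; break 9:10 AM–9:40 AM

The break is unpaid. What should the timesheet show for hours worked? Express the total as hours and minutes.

The shift: 8:48 AM–1:30 PM = 4 h 42 min; less 30 min break → 4 h 12 min

4 h 12 min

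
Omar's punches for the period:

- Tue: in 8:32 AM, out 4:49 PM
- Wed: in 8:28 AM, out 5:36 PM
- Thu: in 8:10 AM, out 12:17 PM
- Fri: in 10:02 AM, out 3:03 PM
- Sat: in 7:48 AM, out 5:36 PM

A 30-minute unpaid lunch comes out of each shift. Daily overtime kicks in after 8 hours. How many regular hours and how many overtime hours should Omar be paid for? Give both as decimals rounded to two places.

Tue: 8:32 AM–4:49 PM = 8 h 17 min; less 30 min break → 7 h 47 min
Wed: 8:28 AM–5:36 PM = 9 h 8 min; less 30 min break → 8 h 38 min
Thu: 8:10 AM–12:17 PM = 4 h 7 min; less 30 min break → 3 h 37 min
Fri: 10:02 AM–3:03 PM = 5 h 1 min; less 30 min break → 4 h 31 min
Sat: 7:48 AM–5:36 PM = 9 h 48 min; less 30 min break → 9 h 18 min
Tue reg 7 h 47 min / OT 0 h 0 min; Wed reg 8 h 0 min / OT 0 h 38 min; Thu reg 3 h 37 min / OT 0 h 0 min; Fri reg 4 h 31 min / OT 0 h 0 min; Sat reg 8 h 0 min / OT 1 h 18 min.
Totals: regular 31 h 55 min, overtime 1 h 56 min.

Regular 31.92 hours, overtime 1.93 hours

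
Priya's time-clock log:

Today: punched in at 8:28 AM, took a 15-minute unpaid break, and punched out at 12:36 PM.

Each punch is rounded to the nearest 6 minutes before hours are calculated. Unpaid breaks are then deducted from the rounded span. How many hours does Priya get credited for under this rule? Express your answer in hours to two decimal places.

3.85 hours

Today: in 8:28 AM→8:30 AM, out 12:36 PM→12:36 PM; 4 h 6 min − 15 min = 3 h 51 min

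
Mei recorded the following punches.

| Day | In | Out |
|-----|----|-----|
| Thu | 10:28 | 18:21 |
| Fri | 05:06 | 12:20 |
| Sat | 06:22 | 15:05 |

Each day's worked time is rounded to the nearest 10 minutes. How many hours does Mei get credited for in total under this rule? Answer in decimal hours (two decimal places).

Thu: 10:28–18:21 = 7 h 53 min → rounds to 7 h 50 min
Fri: 05:06–12:20 = 7 h 14 min → rounds to 7 h 10 min
Sat: 06:22–15:05 = 8 h 43 min → rounds to 8 h 40 min
Total credited: 23 h 40 min.

23.67 hours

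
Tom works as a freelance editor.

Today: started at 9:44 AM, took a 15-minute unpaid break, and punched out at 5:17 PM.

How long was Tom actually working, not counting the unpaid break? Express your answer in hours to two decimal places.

Today: 9:44 AM–5:17 PM = 7 h 33 min; less 15 min break → 7 h 18 min

7.30 hours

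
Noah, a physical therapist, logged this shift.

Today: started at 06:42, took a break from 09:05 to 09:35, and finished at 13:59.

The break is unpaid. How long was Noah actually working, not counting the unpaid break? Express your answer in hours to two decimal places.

6.78 hours

Today: 06:42–13:59 = 7 h 17 min; less 30 min break → 6 h 47 min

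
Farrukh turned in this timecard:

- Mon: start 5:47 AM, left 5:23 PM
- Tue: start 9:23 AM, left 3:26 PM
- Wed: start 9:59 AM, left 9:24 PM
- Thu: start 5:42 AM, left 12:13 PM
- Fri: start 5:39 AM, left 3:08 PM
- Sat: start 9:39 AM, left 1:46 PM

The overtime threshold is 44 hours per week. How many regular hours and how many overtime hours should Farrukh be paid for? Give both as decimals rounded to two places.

Regular 44.00 hours, overtime 5.18 hours

Mon: 5:47 AM–5:23 PM = 11 h 36 min
Tue: 9:23 AM–3:26 PM = 6 h 3 min
Wed: 9:59 AM–9:24 PM = 11 h 25 min
Thu: 5:42 AM–12:13 PM = 6 h 31 min
Fri: 5:39 AM–3:08 PM = 9 h 29 min
Sat: 9:39 AM–1:46 PM = 4 h 7 min
Total worked: 49 h 11 min = 49.18 h.
Threshold 44 h → overtime 5 h 11 min, regular 44 h 0 min.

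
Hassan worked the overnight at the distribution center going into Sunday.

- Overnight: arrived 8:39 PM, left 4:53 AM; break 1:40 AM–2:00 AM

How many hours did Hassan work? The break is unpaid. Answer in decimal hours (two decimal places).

Overnight: 8:39 PM → midnight = 3 h 21 min; midnight → 4:53 AM = 4 h 53 min; span 8 h 14 min; less 20 min break → 7 h 54 min

7.90 hours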